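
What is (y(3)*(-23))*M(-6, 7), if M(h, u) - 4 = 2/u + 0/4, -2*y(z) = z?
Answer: 1035/7 ≈ 147.86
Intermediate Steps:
y(z) = -z/2
M(h, u) = 4 + 2/u (M(h, u) = 4 + (2/u + 0/4) = 4 + (2/u + 0*(¼)) = 4 + (2/u + 0) = 4 + 2/u)
(y(3)*(-23))*M(-6, 7) = (-½*3*(-23))*(4 + 2/7) = (-3/2*(-23))*(4 + 2*(⅐)) = 69*(4 + 2/7)/2 = (69/2)*(30/7) = 1035/7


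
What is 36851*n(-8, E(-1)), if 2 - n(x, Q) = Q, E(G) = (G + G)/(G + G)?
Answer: 36851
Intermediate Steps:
E(G) = 1 (E(G) = (2*G)/((2*G)) = (2*G)*(1/(2*G)) = 1)
n(x, Q) = 2 - Q
36851*n(-8, E(-1)) = 36851*(2 - 1*1) = 36851*(2 - 1) = 36851*1 = 36851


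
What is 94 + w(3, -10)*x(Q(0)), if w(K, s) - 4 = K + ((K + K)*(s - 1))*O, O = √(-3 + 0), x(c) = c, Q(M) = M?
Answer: 94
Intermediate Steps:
O = I*√3 (O = √(-3) = I*√3 ≈ 1.732*I)
w(K, s) = 4 + K + 2*I*K*√3*(-1 + s) (w(K, s) = 4 + (K + ((K + K)*(s - 1))*(I*√3)) = 4 + (K + ((2*K)*(-1 + s))*(I*√3)) = 4 + (K + (2*K*(-1 + s))*(I*√3)) = 4 + (K + 2*I*K*√3*(-1 + s)) = 4 + K + 2*I*K*√3*(-1 + s))
94 + w(3, -10)*x(Q(0)) = 94 + (4 + 3 - 2*I*3*√3 + 2*I*3*(-10)*√3)*0 = 94 + (4 + 3 - 6*I*√3 - 60*I*√3)*0 = 94 + (7 - 66*I*√3)*0 = 94 + 0 = 94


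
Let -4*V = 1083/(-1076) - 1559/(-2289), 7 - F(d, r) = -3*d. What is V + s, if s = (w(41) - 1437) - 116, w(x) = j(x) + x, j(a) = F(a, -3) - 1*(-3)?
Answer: -13584907921/9851856 ≈ -1378.9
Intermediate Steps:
F(d, r) = 7 + 3*d (F(d, r) = 7 - (-3)*d = 7 + 3*d)
j(a) = 10 + 3*a (j(a) = (7 + 3*a) - 1*(-3) = (7 + 3*a) + 3 = 10 + 3*a)
w(x) = 10 + 4*x (w(x) = (10 + 3*x) + x = 10 + 4*x)
s = -1379 (s = ((10 + 4*41) - 1437) - 116 = ((10 + 164) - 1437) - 116 = (174 - 1437) - 116 = -1263 - 116 = -1379)
V = 801503/9851856 (V = -(1083/(-1076) - 1559/(-2289))/4 = -(1083*(-1/1076) - 1559*(-1/2289))/4 = -(-1083/1076 + 1559/2289)/4 = -1/4*(-801503/2462964) = 801503/9851856 ≈ 0.081356)
V + s = 801503/9851856 - 1379 = -13584907921/9851856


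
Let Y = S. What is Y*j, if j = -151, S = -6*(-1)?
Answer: -906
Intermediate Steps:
S = 6
Y = 6
Y*j = 6*(-151) = -906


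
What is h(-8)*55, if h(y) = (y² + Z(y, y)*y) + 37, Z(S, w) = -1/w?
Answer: 5500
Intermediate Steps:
h(y) = 36 + y² (h(y) = (y² + (-1/y)*y) + 37 = (y² - 1) + 37 = (-1 + y²) + 37 = 36 + y²)
h(-8)*55 = (36 + (-8)²)*55 = (36 + 64)*55 = 100*55 = 5500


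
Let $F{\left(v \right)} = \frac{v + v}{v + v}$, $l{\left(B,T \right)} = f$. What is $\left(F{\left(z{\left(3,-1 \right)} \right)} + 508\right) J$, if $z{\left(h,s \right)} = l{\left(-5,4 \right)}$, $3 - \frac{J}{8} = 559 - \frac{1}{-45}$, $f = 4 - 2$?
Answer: $- \frac{101885512}{45} \approx -2.2641 \cdot 10^{6}$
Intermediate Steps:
$f = 2$
$l{\left(B,T \right)} = 2$
$J = - \frac{200168}{45}$ ($J = 24 - 8 \left(559 - \frac{1}{-45}\right) = 24 - 8 \left(559 - - \frac{1}{45}\right) = 24 - 8 \left(559 + \frac{1}{45}\right) = 24 - \frac{201248}{45} = - \frac{200168}{45} \approx -4448.2$)
$z{\left(h,s \right)} = 2$
$F{\left(v \right)} = 1$ ($F{\left(v \right)} = \frac{2 v}{2 v} = 2 v \frac{1}{2 v} = 1$)
$\left(F{\left(z{\left(3,-1 \right)} \right)} + 508\right) J = \left(1 + 508\right) \left(- \frac{200168}{45}\right) = 509 \left(- \frac{200168}{45}\right) = - \frac{101885512}{45}$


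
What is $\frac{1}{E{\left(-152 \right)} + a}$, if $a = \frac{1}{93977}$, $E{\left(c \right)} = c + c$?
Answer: $- \frac{93977}{28569007} \approx -0.0032895$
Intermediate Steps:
$E{\left(c \right)} = 2 c$
$a = \frac{1}{93977} \approx 1.0641 \cdot 10^{-5}$
$\frac{1}{E{\left(-152 \right)} + a} = \frac{1}{2 \left(-152\right) + \frac{1}{93977}} = \frac{1}{-304 + \frac{1}{93977}} = \frac{1}{- \frac{28569007}{93977}} = - \frac{93977}{28569007}$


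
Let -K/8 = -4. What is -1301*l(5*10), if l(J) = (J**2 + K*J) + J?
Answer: -5399150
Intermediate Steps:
K = 32 (K = -8*(-4) = 32)
l(J) = J**2 + 33*J (l(J) = (J**2 + 32*J) + J = J**2 + 33*J)
-1301*l(5*10) = -1301*5*10*(33 + 5*10) = -65050*(33 + 50) = -65050*83 = -1301*4150 = -5399150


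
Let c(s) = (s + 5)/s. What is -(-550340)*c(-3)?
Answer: -1100680/3 ≈ -3.6689e+5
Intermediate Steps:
c(s) = (5 + s)/s
-(-550340)*c(-3) = -(-550340)*(5 - 3)/(-3) = -(-550340)*(-⅓*2) = -(-550340)*(-2)/3 = -110068*10/3 = -1100680/3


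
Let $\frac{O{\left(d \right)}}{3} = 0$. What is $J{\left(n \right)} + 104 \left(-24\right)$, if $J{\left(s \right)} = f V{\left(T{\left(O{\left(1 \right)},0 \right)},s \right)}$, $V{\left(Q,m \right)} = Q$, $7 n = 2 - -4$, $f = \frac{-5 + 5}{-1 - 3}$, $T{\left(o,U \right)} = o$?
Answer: $-2496$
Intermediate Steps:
$O{\left(d \right)} = 0$ ($O{\left(d \right)} = 3 \cdot 0 = 0$)
$f = 0$ ($f = \frac{0}{-4} = 0 \left(- \frac{1}{4}\right) = 0$)
$n = \frac{6}{7}$ ($n = \frac{2 - -4}{7} = \frac{2 + 4}{7} = \frac{1}{7} \cdot 6 = \frac{6}{7} \approx 0.85714$)
$J{\left(s \right)} = 0$ ($J{\left(s \right)} = 0 \cdot 0 = 0$)
$J{\left(n \right)} + 104 \left(-24\right) = 0 + 104 \left(-24\right) = 0 - 2496 = -2496$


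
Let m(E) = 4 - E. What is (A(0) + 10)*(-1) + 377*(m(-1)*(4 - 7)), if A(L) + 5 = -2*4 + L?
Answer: -5652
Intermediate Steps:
A(L) = -13 + L (A(L) = -5 + (-2*4 + L) = -5 + (-8 + L) = -13 + L)
(A(0) + 10)*(-1) + 377*(m(-1)*(4 - 7)) = ((-13 + 0) + 10)*(-1) + 377*((4 - 1*(-1))*(4 - 7)) = (-13 + 10)*(-1) + 377*((4 + 1)*(-3)) = -3*(-1) + 377*(5*(-3)) = 3 + 377*(-15) = 3 - 5655 = -5652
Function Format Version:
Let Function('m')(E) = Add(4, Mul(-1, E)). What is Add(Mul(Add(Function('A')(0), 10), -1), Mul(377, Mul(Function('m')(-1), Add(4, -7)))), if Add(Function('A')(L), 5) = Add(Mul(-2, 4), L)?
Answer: -5652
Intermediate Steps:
Function('A')(L) = Add(-13, L) (Function('A')(L) = Add(-5, Add(Mul(-2, 4), L)) = Add(-5, Add(-8, L)) = Add(-13, L))
Add(Mul(Add(Function('A')(0), 10), -1), Mul(377, Mul(Function('m')(-1), Add(4, -7)))) = Add(Mul(Add(Add(-13, 0), 10), -1), Mul(377, Mul(Add(4, Mul(-1, -1)), Add(4, -7)))) = Add(Mul(Add(-13, 10), -1), Mul(377, Mul(Add(4, 1), -3))) = Add(Mul(-3, -1), Mul(377, Mul(5, -3))) = Add(3, Mul(377, -15)) = Add(3, -5655) = -5652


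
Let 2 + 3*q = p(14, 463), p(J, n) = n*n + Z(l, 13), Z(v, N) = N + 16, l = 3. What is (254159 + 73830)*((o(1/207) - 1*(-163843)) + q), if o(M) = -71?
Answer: 231465773168/3 ≈ 7.7155e+10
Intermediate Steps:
Z(v, N) = 16 + N
p(J, n) = 29 + n² (p(J, n) = n*n + (16 + 13) = n² + 29 = 29 + n²)
q = 214396/3 (q = -⅔ + (29 + 463²)/3 = -⅔ + (29 + 214369)/3 = -⅔ + (⅓)*214398 = -⅔ + 71466 = 214396/3 ≈ 71465.)
(254159 + 73830)*((o(1/207) - 1*(-163843)) + q) = (254159 + 73830)*((-71 - 1*(-163843)) + 214396/3) = 327989*((-71 + 163843) + 214396/3) = 327989*(163772 + 214396/3) = 327989*(705712/3) = 231465773168/3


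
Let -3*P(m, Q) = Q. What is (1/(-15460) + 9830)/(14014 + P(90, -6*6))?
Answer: 151971799/216841960 ≈ 0.70084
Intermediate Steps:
P(m, Q) = -Q/3
(1/(-15460) + 9830)/(14014 + P(90, -6*6)) = (1/(-15460) + 9830)/(14014 - (-2)*6) = (-1/15460 + 9830)/(14014 - ⅓*(-36)) = 151971799/(15460*(14014 + 12)) = (151971799/15460)/14026 = (151971799/15460)*(1/14026) = 151971799/216841960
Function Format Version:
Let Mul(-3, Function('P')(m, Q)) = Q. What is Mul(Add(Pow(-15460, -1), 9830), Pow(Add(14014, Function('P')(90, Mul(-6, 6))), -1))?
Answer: Rational(151971799, 216841960) ≈ 0.70084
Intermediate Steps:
Function('P')(m, Q) = Mul(Rational(-1, 3), Q)
Mul(Add(Pow(-15460, -1), 9830), Pow(Add(14014, Function('P')(90, Mul(-6, 6))), -1)) = Mul(Add(Pow(-15460, -1), 9830), Pow(Add(14014, Mul(Rational(-1, 3), Mul(-6, 6))), -1)) = Mul(Add(Rational(-1, 15460), 9830), Pow(Add(14014, Mul(Rational(-1, 3), -36)), -1)) = Mul(Rational(151971799, 15460), Pow(Add(14014, 12), -1)) = Mul(Rational(151971799, 15460), Pow(14026, -1)) = Mul(Rational(151971799, 15460), Rational(1, 14026)) = Rational(151971799, 216841960)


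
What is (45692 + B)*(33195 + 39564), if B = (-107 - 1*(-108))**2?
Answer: 3324576987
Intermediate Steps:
B = 1 (B = (-107 + 108)**2 = 1**2 = 1)
(45692 + B)*(33195 + 39564) = (45692 + 1)*(33195 + 39564) = 45693*72759 = 3324576987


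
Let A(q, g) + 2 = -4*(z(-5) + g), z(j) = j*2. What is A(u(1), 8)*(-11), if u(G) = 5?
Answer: -66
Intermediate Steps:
z(j) = 2*j
A(q, g) = 38 - 4*g (A(q, g) = -2 - 4*(2*(-5) + g) = -2 - 4*(-10 + g) = -2 + (40 - 4*g) = 38 - 4*g)
A(u(1), 8)*(-11) = (38 - 4*8)*(-11) = (38 - 32)*(-11) = 6*(-11) = -66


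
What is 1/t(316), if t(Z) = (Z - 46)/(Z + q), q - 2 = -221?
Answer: 97/270 ≈ 0.35926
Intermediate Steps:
q = -219 (q = 2 - 221 = -219)
t(Z) = (-46 + Z)/(-219 + Z) (t(Z) = (Z - 46)/(Z - 219) = (-46 + Z)/(-219 + Z))
1/t(316) = 1/((-46 + 316)/(-219 + 316)) = 1/(270/97) = 97/270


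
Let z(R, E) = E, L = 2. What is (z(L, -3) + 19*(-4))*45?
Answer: -3555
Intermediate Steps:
(z(L, -3) + 19*(-4))*45 = (-3 + 19*(-4))*45 = (-3 - 76)*45 = -79*45 = -3555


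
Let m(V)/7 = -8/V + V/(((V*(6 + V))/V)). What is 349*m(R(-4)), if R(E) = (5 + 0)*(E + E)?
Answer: 285831/85 ≈ 3362.7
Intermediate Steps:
R(E) = 10*E (R(E) = 5*(2*E) = 10*E)
m(V) = -56/V + 7*V/(6 + V) (m(V) = 7*(-8/V + V/(((V*(6 + V))/V))) = 7*(-8/V + V/(6 + V)) = -56/V + 7*V/(6 + V))
349*m(R(-4)) = 349*(7*(-48 + (10*(-4))**2 - 80*(-4))/(((10*(-4)))*(6 + 10*(-4)))) = 349*(7*(-48 + (-40)**2 - 8*(-40))/(-40*(6 - 40))) = 349*(7*(-1/40)*(-48 + 1600 + 320)/(-34)) = 349*(7*(-1/40)*(-1/34)*1872) = 349*(819/85) = 285831/85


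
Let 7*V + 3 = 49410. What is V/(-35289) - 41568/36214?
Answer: -2009579527/1490948487 ≈ -1.3479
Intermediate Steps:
V = 49407/7 (V = -3/7 + (⅐)*49410 = -3/7 + 49410/7 = 49407/7 ≈ 7058.1)
V/(-35289) - 41568/36214 = (49407/7)/(-35289) - 41568/36214 = (49407/7)*(-1/35289) - 41568*1/36214 = -16469/82341 - 20784/18107 = -2009579527/1490948487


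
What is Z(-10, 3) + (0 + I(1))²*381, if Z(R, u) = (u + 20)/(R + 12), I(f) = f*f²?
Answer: 785/2 ≈ 392.50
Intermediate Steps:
I(f) = f³
Z(R, u) = (20 + u)/(12 + R)
Z(-10, 3) + (0 + I(1))²*381 = (20 + 3)/(12 - 10) + (0 + 1³)²*381 = 23/2 + (0 + 1)²*381 = (½)*23 + 1²*381 = 23/2 + 1*381 = 23/2 + 381 = 785/2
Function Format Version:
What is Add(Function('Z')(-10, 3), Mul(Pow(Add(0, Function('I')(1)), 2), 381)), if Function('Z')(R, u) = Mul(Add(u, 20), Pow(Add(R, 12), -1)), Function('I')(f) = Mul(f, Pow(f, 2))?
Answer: Rational(785, 2) ≈ 392.50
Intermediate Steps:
Function('I')(f) = Pow(f, 3)
Function('Z')(R, u) = Mul(Pow(Add(12, R), -1), Add(20, u)) (Function('Z')(R, u) = Mul(Add(20, u), Pow(Add(12, R), -1)) = Mul(Pow(Add(12, R), -1), Add(20, u)))
Add(Function('Z')(-10, 3), Mul(Pow(Add(0, Function('I')(1)), 2), 381)) = Add(Mul(Pow(Add(12, -10), -1), Add(20, 3)), Mul(Pow(Add(0, Pow(1, 3)), 2), 381)) = Add(Mul(Pow(2, -1), 23), Mul(Pow(Add(0, 1), 2), 381)) = Add(Mul(Rational(1, 2), 23), Mul(Pow(1, 2), 381)) = Add(Rational(23, 2), Mul(1, 381)) = Add(Rational(23, 2), 381) = Rational(785, 2)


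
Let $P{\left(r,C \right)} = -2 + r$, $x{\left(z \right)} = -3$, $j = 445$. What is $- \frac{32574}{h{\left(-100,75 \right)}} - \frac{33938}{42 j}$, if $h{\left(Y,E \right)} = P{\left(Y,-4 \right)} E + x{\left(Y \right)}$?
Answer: $\frac{58180091}{23839095} \approx 2.4405$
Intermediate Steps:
$h{\left(Y,E \right)} = -3 + E \left(-2 + Y\right)$ ($h{\left(Y,E \right)} = \left(-2 + Y\right) E - 3 = E \left(-2 + Y\right) - 3 = -3 + E \left(-2 + Y\right)$)
$- \frac{32574}{h{\left(-100,75 \right)}} - \frac{33938}{42 j} = - \frac{32574}{-3 + 75 \left(-2 - 100\right)} - \frac{33938}{42 \cdot 445} = - \frac{32574}{-3 + 75 \left(-102\right)} - \frac{33938}{18690} = - \frac{32574}{-3 - 7650} - \frac{16969}{9345} = - \frac{32574}{-7653} - \frac{16969}{9345} = \left(-32574\right) \left(- \frac{1}{7653}\right) - \frac{16969}{9345} = \frac{10858}{2551} - \frac{16969}{9345} = \frac{58180091}{23839095}$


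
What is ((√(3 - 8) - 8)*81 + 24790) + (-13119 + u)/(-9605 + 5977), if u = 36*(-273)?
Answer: 87610123/3628 + 81*I*√5 ≈ 24148.0 + 181.12*I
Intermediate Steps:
u = -9828
((√(3 - 8) - 8)*81 + 24790) + (-13119 + u)/(-9605 + 5977) = ((√(3 - 8) - 8)*81 + 24790) + (-13119 - 9828)/(-9605 + 5977) = ((√(-5) - 8)*81 + 24790) - 22947/(-3628) = ((I*√5 - 8)*81 + 24790) - 22947*(-1/3628) = ((-8 + I*√5)*81 + 24790) + 22947/3628 = ((-648 + 81*I*√5) + 24790) + 22947/3628 = (24142 + 81*I*√5) + 22947/3628 = 87610123/3628 + 81*I*√5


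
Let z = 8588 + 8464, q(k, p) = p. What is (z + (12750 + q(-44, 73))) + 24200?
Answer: 54075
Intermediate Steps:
z = 17052
(z + (12750 + q(-44, 73))) + 24200 = (17052 + (12750 + 73)) + 24200 = (17052 + 12823) + 24200 = 29875 + 24200 = 54075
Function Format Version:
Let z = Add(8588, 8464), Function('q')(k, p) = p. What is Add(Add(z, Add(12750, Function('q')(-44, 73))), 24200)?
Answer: 54075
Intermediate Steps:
z = 17052
Add(Add(z, Add(12750, Function('q')(-44, 73))), 24200) = Add(Add(17052, Add(12750, 73)), 24200) = Add(Add(17052, 12823), 24200) = Add(29875, 24200) = 54075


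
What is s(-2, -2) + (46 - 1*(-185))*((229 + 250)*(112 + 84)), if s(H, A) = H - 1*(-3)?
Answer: 21687205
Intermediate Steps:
s(H, A) = 3 + H (s(H, A) = H + 3 = 3 + H)
s(-2, -2) + (46 - 1*(-185))*((229 + 250)*(112 + 84)) = (3 - 2) + (46 - 1*(-185))*((229 + 250)*(112 + 84)) = 1 + (46 + 185)*(479*196) = 1 + 231*93884 = 1 + 21687204 = 21687205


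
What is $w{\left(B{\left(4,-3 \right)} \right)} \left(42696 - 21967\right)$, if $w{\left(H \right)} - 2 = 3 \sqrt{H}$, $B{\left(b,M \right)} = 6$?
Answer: $41458 + 62187 \sqrt{6} \approx 1.9378 \cdot 10^{5}$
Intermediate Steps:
$w{\left(H \right)} = 2 + 3 \sqrt{H}$
$w{\left(B{\left(4,-3 \right)} \right)} \left(42696 - 21967\right) = \left(2 + 3 \sqrt{6}\right) \left(42696 - 21967\right) = \left(2 + 3 \sqrt{6}\right) 20729 = 41458 + 62187 \sqrt{6}$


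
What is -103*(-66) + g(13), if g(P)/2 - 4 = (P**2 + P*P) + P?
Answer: 7508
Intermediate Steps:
g(P) = 8 + 2*P + 4*P**2 (g(P) = 8 + 2*((P**2 + P*P) + P) = 8 + 2*((P**2 + P**2) + P) = 8 + 2*(2*P**2 + P) = 8 + 2*(P + 2*P**2) = 8 + (2*P + 4*P**2) = 8 + 2*P + 4*P**2)
-103*(-66) + g(13) = -103*(-66) + (8 + 2*13 + 4*13**2) = 6798 + (8 + 26 + 4*169) = 6798 + (8 + 26 + 676) = 6798 + 710 = 7508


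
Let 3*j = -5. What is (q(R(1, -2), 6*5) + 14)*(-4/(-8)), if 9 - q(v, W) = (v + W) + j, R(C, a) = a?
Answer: -5/3 ≈ -1.6667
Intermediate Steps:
j = -5/3 (j = (⅓)*(-5) = -5/3 ≈ -1.6667)
q(v, W) = 32/3 - W - v (q(v, W) = 9 - ((v + W) - 5/3) = 9 - ((W + v) - 5/3) = 9 - (-5/3 + W + v) = 9 + (5/3 - W - v) = 32/3 - W - v)
(q(R(1, -2), 6*5) + 14)*(-4/(-8)) = ((32/3 - 6*5 - 1*(-2)) + 14)*(-4/(-8)) = ((32/3 - 1*30 + 2) + 14)*(-4*(-⅛)) = ((32/3 - 30 + 2) + 14)*(½) = (-52/3 + 14)*(½) = -10/3*½ = -5/3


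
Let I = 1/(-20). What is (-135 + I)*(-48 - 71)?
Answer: 321419/20 ≈ 16071.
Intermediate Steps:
I = -1/20 ≈ -0.050000
(-135 + I)*(-48 - 71) = (-135 - 1/20)*(-48 - 71) = -2701/20*(-119) = 321419/20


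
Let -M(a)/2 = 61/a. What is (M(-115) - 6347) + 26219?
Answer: 2285402/115 ≈ 19873.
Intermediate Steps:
M(a) = -122/a
(M(-115) - 6347) + 26219 = (-122/(-115) - 6347) + 26219 = (-122*(-1/115) - 6347) + 26219 = (122/115 - 6347) + 26219 = -729783/115 + 26219 = 2285402/115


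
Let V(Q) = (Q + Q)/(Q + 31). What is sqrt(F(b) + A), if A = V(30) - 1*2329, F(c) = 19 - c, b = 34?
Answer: 2*I*sqrt(2179591)/61 ≈ 48.405*I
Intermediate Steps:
V(Q) = 2*Q/(31 + Q) (V(Q) = (2*Q)/(31 + Q) = 2*Q/(31 + Q))
A = -142009/61 (A = 2*30/(31 + 30) - 1*2329 = 2*30/61 - 2329 = 2*30*(1/61) - 2329 = 60/61 - 2329 = -142009/61 ≈ -2328.0)
sqrt(F(b) + A) = sqrt((19 - 1*34) - 142009/61) = sqrt((19 - 34) - 142009/61) = sqrt(-15 - 142009/61) = sqrt(-142924/61) = 2*I*sqrt(2179591)/61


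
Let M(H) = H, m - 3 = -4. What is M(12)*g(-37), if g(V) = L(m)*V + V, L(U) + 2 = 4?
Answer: -1332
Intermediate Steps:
m = -1 (m = 3 - 4 = -1)
L(U) = 2 (L(U) = -2 + 4 = 2)
g(V) = 3*V (g(V) = 2*V + V = 3*V)
M(12)*g(-37) = 12*(3*(-37)) = 12*(-111) = -1332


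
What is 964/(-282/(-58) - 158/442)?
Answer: 3089138/14435 ≈ 214.00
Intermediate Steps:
964/(-282/(-58) - 158/442) = 964/(-282*(-1/58) - 158*1/442) = 964/(141/29 - 79/221) = 964/(28870/6409) = 964*(6409/28870) = 3089138/14435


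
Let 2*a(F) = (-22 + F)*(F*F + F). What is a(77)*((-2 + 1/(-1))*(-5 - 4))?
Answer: 4459455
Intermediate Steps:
a(F) = (-22 + F)*(F + F²)/2 (a(F) = ((-22 + F)*(F*F + F))/2 = ((-22 + F)*(F² + F))/2 = ((-22 + F)*(F + F²))/2 = (-22 + F)*(F + F²)/2)
a(77)*((-2 + 1/(-1))*(-5 - 4)) = ((½)*77*(-22 + 77² - 21*77))*((-2 + 1/(-1))*(-5 - 4)) = ((½)*77*(-22 + 5929 - 1617))*((-2 - 1)*(-9)) = ((½)*77*4290)*(-3*(-9)) = 165165*27 = 4459455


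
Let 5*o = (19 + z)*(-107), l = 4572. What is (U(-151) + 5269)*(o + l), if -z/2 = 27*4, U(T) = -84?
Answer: 45564743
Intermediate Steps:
z = -216 (z = -54*4 = -2*108 = -216)
o = 21079/5 (o = ((19 - 216)*(-107))/5 = (-197*(-107))/5 = (⅕)*21079 = 21079/5 ≈ 4215.8)
(U(-151) + 5269)*(o + l) = (-84 + 5269)*(21079/5 + 4572) = 5185*(43939/5) = 45564743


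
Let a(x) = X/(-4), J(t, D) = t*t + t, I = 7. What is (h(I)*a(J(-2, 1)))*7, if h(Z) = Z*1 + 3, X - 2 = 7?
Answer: -315/2 ≈ -157.50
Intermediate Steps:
J(t, D) = t + t² (J(t, D) = t² + t = t + t²)
X = 9 (X = 2 + 7 = 9)
h(Z) = 3 + Z (h(Z) = Z + 3 = 3 + Z)
a(x) = -9/4 (a(x) = 9/(-4) = 9*(-¼) = -9/4)
(h(I)*a(J(-2, 1)))*7 = ((3 + 7)*(-9/4))*7 = (10*(-9/4))*7 = -45/2*7 = -315/2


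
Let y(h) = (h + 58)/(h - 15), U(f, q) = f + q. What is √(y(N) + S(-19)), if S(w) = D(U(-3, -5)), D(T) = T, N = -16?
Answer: I*√8990/31 ≈ 3.0586*I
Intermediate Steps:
S(w) = -8 (S(w) = -3 - 5 = -8)
y(h) = (58 + h)/(-15 + h)
√(y(N) + S(-19)) = √((58 - 16)/(-15 - 16) - 8) = √(42/(-31) - 8) = √(-1/31*42 - 8) = √(-42/31 - 8) = √(-290/31) = I*√8990/31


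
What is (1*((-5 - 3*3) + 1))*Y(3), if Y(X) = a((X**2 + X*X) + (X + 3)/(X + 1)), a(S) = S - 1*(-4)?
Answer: -611/2 ≈ -305.50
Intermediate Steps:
a(S) = 4 + S (a(S) = S + 4 = 4 + S)
Y(X) = 4 + 2*X**2 + (3 + X)/(1 + X) (Y(X) = 4 + ((X**2 + X*X) + (X + 3)/(X + 1)) = 4 + ((X**2 + X**2) + (3 + X)/(1 + X)) = 4 + (2*X**2 + (3 + X)/(1 + X)) = 4 + 2*X**2 + (3 + X)/(1 + X))
(1*((-5 - 3*3) + 1))*Y(3) = (1*((-5 - 3*3) + 1))*((7 + 5*3 + 2*3**2*(1 + 3))/(1 + 3)) = (1*((-5 - 9) + 1))*((7 + 15 + 2*9*4)/4) = (1*(-14 + 1))*((7 + 15 + 72)/4) = (1*(-13))*((1/4)*94) = -13*47/2 = -611/2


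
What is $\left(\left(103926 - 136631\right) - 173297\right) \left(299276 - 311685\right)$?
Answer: $2556278818$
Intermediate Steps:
$\left(\left(103926 - 136631\right) - 173297\right) \left(299276 - 311685\right) = \left(-32705 - 173297\right) \left(-12409\right) = \left(-206002\right) \left(-12409\right) = 2556278818$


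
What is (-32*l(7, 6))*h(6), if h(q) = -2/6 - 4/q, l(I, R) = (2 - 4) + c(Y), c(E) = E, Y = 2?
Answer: 0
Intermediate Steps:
l(I, R) = 0 (l(I, R) = (2 - 4) + 2 = -2 + 2 = 0)
h(q) = -⅓ - 4/q (h(q) = -2*⅙ - 4/q = -⅓ - 4/q)
(-32*l(7, 6))*h(6) = (-32*0)*((⅓)*(-12 - 1*6)/6) = 0*((⅓)*(⅙)*(-12 - 6)) = 0*((⅓)*(⅙)*(-18)) = 0*(-1) = 0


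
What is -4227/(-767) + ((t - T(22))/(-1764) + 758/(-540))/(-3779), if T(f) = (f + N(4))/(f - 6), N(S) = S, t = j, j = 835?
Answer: 3381645576587/613552998240 ≈ 5.5116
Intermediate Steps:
t = 835
T(f) = (4 + f)/(-6 + f) (T(f) = (f + 4)/(f - 6) = (4 + f)/(-6 + f))
-4227/(-767) + ((t - T(22))/(-1764) + 758/(-540))/(-3779) = -4227/(-767) + ((835 - (4 + 22)/(-6 + 22))/(-1764) + 758/(-540))/(-3779) = -4227*(-1/767) + ((835 - 26/16)*(-1/1764) + 758*(-1/540))*(-1/3779) = 4227/767 + ((835 - 26/16)*(-1/1764) - 379/270)*(-1/3779) = 4227/767 + ((835 - 1*13/8)*(-1/1764) - 379/270)*(-1/3779) = 4227/767 + ((835 - 13/8)*(-1/1764) - 379/270)*(-1/3779) = 4227/767 + ((6667/8)*(-1/1764) - 379/270)*(-1/3779) = 4227/767 + (-6667/14112 - 379/270)*(-1/3779) = 4227/767 - 397141/211680*(-1/3779) = 4227/767 + 397141/799938720 = 3381645576587/613552998240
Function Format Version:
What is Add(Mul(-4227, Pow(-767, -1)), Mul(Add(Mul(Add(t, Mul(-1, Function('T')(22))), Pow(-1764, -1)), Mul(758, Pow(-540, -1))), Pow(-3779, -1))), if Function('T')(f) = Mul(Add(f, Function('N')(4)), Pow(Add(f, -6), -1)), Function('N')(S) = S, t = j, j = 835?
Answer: Rational(3381645576587, 613552998240) ≈ 5.5116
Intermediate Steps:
t = 835
Function('T')(f) = Mul(Pow(Add(-6, f), -1), Add(4, f)) (Function('T')(f) = Mul(Add(f, 4), Pow(Add(f, -6), -1)) = Mul(Add(4, f), Pow(Add(-6, f), -1)) = Mul(Pow(Add(-6, f), -1), Add(4, f)))
Add(Mul(-4227, Pow(-767, -1)), Mul(Add(Mul(Add(t, Mul(-1, Function('T')(22))), Pow(-1764, -1)), Mul(758, Pow(-540, -1))), Pow(-3779, -1))) = Add(Mul(-4227, Pow(-767, -1)), Mul(Add(Mul(Add(835, Mul(-1, Mul(Pow(Add(-6, 22), -1), Add(4, 22)))), Pow(-1764, -1)), Mul(758, Pow(-540, -1))), Pow(-3779, -1))) = Add(Mul(-4227, Rational(-1, 767)), Mul(Add(Mul(Add(835, Mul(-1, Mul(Pow(16, -1), 26))), Rational(-1, 1764)), Mul(758, Rational(-1, 540))), Rational(-1, 3779))) = Add(Rational(4227, 767), Mul(Add(Mul(Add(835, Mul(-1, Mul(Rational(1, 16), 26))), Rational(-1, 1764)), Rational(-379, 270)), Rational(-1, 3779))) = Add(Rational(4227, 767), Mul(Add(Mul(Add(835, Mul(-1, Rational(13, 8))), Rational(-1, 1764)), Rational(-379, 270)), Rational(-1, 3779))) = Add(Rational(4227, 767), Mul(Add(Mul(Add(835, Rational(-13, 8)), Rational(-1, 1764)), Rational(-379, 270)), Rational(-1, 3779))) = Add(Rational(4227, 767), Mul(Add(Mul(Rational(6667, 8), Rational(-1, 1764)), Rational(-379, 270)), Rational(-1, 3779))) = Add(Rational(4227, 767), Mul(Add(Rational(-6667, 14112), Rational(-379, 270)), Rational(-1, 3779))) = Add(Rational(4227, 767), Mul(Rational(-397141, 211680), Rational(-1, 3779))) = Add(Rational(4227, 767), Rational(397141, 799938720)) = Rational(3381645576587, 613552998240)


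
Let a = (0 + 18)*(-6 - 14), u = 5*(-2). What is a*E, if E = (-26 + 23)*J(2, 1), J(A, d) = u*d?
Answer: -10800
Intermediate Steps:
u = -10
J(A, d) = -10*d
E = 30 (E = (-26 + 23)*(-10*1) = -3*(-10) = 30)
a = -360 (a = 18*(-20) = -360)
a*E = -360*30 = -10800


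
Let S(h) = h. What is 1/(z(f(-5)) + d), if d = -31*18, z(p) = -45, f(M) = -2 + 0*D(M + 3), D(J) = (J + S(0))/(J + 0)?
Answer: -1/603 ≈ -0.0016584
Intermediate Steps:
D(J) = 1 (D(J) = (J + 0)/(J + 0) = J/J = 1)
f(M) = -2 (f(M) = -2 + 0*1 = -2 + 0 = -2)
d = -558
1/(z(f(-5)) + d) = 1/(-45 - 558) = 1/(-603) = -1/603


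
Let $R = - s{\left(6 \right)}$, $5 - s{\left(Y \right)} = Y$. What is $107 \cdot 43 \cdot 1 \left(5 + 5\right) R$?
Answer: $46010$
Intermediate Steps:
$s{\left(Y \right)} = 5 - Y$
$R = 1$ ($R = - (5 - 6) = \left(-1\right) \left(-1\right) = 1$)
$107 \cdot 43 \cdot 1 \left(5 + 5\right) R = 107 \cdot 43 \cdot 1 \left(5 + 5\right) 1 = 107 \cdot 43 \cdot 1 \cdot 10 \cdot 1 = 107 \cdot 43 \cdot 10 \cdot 1 = 107 \cdot 430 \cdot 1 = 46010 \cdot 1 = 46010$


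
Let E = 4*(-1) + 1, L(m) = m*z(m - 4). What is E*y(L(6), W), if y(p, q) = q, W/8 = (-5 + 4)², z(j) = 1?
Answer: -24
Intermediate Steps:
W = 8 (W = 8*(-5 + 4)² = 8*(-1)² = 8*1 = 8)
L(m) = m (L(m) = m*1 = m)
E = -3 (E = -4 + 1 = -3)
E*y(L(6), W) = -3*8 = -24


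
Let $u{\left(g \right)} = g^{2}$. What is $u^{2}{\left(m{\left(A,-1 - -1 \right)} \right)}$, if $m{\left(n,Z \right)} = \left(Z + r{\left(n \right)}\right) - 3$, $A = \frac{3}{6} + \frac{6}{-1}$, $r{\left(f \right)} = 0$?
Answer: $81$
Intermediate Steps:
$A = - \frac{11}{2}$ ($A = 3 \cdot \frac{1}{6} + 6 \left(-1\right) = \frac{1}{2} - 6 = - \frac{11}{2} \approx -5.5$)
$m{\left(n,Z \right)} = -3 + Z$ ($m{\left(n,Z \right)} = \left(Z + 0\right) - 3 = Z - 3 = -3 + Z$)
$u^{2}{\left(m{\left(A,-1 - -1 \right)} \right)} = \left(\left(-3 - 0\right)^{2}\right)^{2} = \left(\left(-3 + \left(-1 + 1\right)\right)^{2}\right)^{2} = \left(\left(-3 + 0\right)^{2}\right)^{2} = \left(\left(-3\right)^{2}\right)^{2} = 9^{2} = 81$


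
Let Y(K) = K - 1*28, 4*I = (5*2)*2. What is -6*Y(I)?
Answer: 138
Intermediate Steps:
I = 5 (I = ((5*2)*2)/4 = (10*2)/4 = (¼)*20 = 5)
Y(K) = -28 + K (Y(K) = K - 28 = -28 + K)
-6*Y(I) = -6*(-28 + 5) = -6*(-23) = 138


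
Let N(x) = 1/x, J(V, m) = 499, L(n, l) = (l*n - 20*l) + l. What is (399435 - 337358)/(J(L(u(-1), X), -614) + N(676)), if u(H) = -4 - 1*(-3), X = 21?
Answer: 41964052/337325 ≈ 124.40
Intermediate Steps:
u(H) = -1 (u(H) = -4 + 3 = -1)
L(n, l) = -19*l + l*n (L(n, l) = (-20*l + l*n) + l = -19*l + l*n)
(399435 - 337358)/(J(L(u(-1), X), -614) + N(676)) = (399435 - 337358)/(499 + 1/676) = 62077/(499 + 1/676) = 62077/(337325/676) = 62077*(676/337325) = 41964052/337325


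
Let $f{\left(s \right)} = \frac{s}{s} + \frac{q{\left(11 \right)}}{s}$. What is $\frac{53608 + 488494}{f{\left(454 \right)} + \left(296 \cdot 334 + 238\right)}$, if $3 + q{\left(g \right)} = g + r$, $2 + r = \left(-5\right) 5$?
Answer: $\frac{246114308}{44992743} \approx 5.4701$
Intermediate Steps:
$r = -27$ ($r = -2 - 25 = -27$)
$q{\left(g \right)} = -30 + g$ ($q{\left(g \right)} = -3 + \left(g - 27\right) = -3 + \left(-27 + g\right) = -30 + g$)
$f{\left(s \right)} = 1 - \frac{19}{s}$ ($f{\left(s \right)} = \frac{s}{s} + \frac{-30 + 11}{s} = 1 - \frac{19}{s}$)
$\frac{53608 + 488494}{f{\left(454 \right)} + \left(296 \cdot 334 + 238\right)} = \frac{53608 + 488494}{\frac{-19 + 454}{454} + \left(296 \cdot 334 + 238\right)} = \frac{542102}{\frac{1}{454} \cdot 435 + \left(98864 + 238\right)} = \frac{542102}{\frac{435}{454} + 99102} = \frac{542102}{\frac{44992743}{454}} = 542102 \cdot \frac{454}{44992743} = \frac{246114308}{44992743}$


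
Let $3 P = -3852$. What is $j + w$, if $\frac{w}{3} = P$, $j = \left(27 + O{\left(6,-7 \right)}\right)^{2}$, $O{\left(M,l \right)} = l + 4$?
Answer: $-3276$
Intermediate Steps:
$P = -1284$ ($P = \frac{1}{3} \left(-3852\right) = -1284$)
$O{\left(M,l \right)} = 4 + l$
$j = 576$ ($j = \left(27 + \left(4 - 7\right)\right)^{2} = \left(27 - 3\right)^{2} = 24^{2} = 576$)
$w = -3852$ ($w = 3 \left(-1284\right) = -3852$)
$j + w = 576 - 3852 = -3276$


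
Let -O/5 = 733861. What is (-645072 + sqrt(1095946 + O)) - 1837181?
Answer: -2482253 + I*sqrt(2573359) ≈ -2.4823e+6 + 1604.2*I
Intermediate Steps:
O = -3669305 (O = -5*733861 = -3669305)
(-645072 + sqrt(1095946 + O)) - 1837181 = (-645072 + sqrt(1095946 - 3669305)) - 1837181 = (-645072 + sqrt(-2573359)) - 1837181 = (-645072 + I*sqrt(2573359)) - 1837181 = -2482253 + I*sqrt(2573359)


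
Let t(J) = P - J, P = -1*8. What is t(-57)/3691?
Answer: 49/3691 ≈ 0.013276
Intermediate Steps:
P = -8
t(J) = -8 - J
t(-57)/3691 = (-8 - 1*(-57))/3691 = (-8 + 57)*(1/3691) = 49*(1/3691) = 49/3691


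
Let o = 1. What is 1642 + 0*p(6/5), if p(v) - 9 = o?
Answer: 1642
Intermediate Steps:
p(v) = 10 (p(v) = 9 + 1 = 10)
1642 + 0*p(6/5) = 1642 + 0*10 = 1642 + 0 = 1642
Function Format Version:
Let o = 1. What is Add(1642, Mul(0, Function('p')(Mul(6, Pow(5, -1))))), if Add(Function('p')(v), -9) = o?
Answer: 1642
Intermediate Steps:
Function('p')(v) = 10 (Function('p')(v) = Add(9, 1) = 10)
Add(1642, Mul(0, Function('p')(Mul(6, Pow(5, -1))))) = Add(1642, Mul(0, 10)) = Add(1642, 0) = 1642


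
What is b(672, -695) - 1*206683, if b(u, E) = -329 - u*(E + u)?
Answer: -191556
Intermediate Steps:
b(u, E) = -329 - u*(E + u)
b(672, -695) - 1*206683 = (-329 - 1*672² - 1*(-695)*672) - 1*206683 = (-329 - 1*451584 + 467040) - 206683 = (-329 - 451584 + 467040) - 206683 = 15127 - 206683 = -191556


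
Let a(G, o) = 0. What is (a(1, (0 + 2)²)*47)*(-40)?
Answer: 0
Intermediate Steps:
(a(1, (0 + 2)²)*47)*(-40) = (0*47)*(-40) = 0*(-40) = 0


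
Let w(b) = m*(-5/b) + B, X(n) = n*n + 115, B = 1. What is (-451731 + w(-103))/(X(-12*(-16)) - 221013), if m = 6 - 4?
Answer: 802210/326819 ≈ 2.4546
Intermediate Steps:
X(n) = 115 + n² (X(n) = n² + 115 = 115 + n²)
m = 2
w(b) = 1 - 10/b (w(b) = 2*(-5/b) + 1 = -10/b + 1 = 1 - 10/b)
(-451731 + w(-103))/(X(-12*(-16)) - 221013) = (-451731 + (-10 - 103)/(-103))/((115 + (-12*(-16))²) - 221013) = (-451731 - 1/103*(-113))/((115 + 192²) - 221013) = (-451731 + 113/103)/((115 + 36864) - 221013) = -46528180/(103*(36979 - 221013)) = -46528180/103/(-184034) = -46528180/103*(-1/184034) = 802210/326819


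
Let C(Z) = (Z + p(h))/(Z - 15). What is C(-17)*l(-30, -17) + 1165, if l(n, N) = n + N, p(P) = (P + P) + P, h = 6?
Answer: 37327/32 ≈ 1166.5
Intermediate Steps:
p(P) = 3*P (p(P) = 2*P + P = 3*P)
C(Z) = (18 + Z)/(-15 + Z) (C(Z) = (Z + 3*6)/(Z - 15) = (Z + 18)/(-15 + Z) = (18 + Z)/(-15 + Z))
l(n, N) = N + n
C(-17)*l(-30, -17) + 1165 = ((18 - 17)/(-15 - 17))*(-17 - 30) + 1165 = (1/(-32))*(-47) + 1165 = -1/32*1*(-47) + 1165 = -1/32*(-47) + 1165 = 47/32 + 1165 = 37327/32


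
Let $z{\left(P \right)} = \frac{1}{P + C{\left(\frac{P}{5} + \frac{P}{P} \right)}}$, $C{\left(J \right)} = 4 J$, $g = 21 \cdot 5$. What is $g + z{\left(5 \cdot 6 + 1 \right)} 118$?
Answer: $\frac{31985}{299} \approx 106.97$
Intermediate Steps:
$g = 105$
$z{\left(P \right)} = \frac{1}{4 + \frac{9 P}{5}}$ ($z{\left(P \right)} = \frac{1}{P + 4 \left(\frac{P}{5} + \frac{P}{P}\right)} = \frac{1}{P + 4 \left(P \frac{1}{5} + 1\right)} = \frac{1}{P + 4 \left(\frac{P}{5} + 1\right)} = \frac{1}{P + 4 \left(1 + \frac{P}{5}\right)} = \frac{1}{P + \left(4 + \frac{4 P}{5}\right)} = \frac{1}{4 + \frac{9 P}{5}}$)
$g + z{\left(5 \cdot 6 + 1 \right)} 118 = 105 + \frac{5}{20 + 9 \left(5 \cdot 6 + 1\right)} 118 = 105 + \frac{5}{20 + 9 \left(30 + 1\right)} 118 = 105 + \frac{5}{20 + 9 \cdot 31} \cdot 118 = 105 + \frac{5}{20 + 279} \cdot 118 = 105 + \frac{5}{299} \cdot 118 = 105 + \frac{590}{299} = \frac{31985}{299}$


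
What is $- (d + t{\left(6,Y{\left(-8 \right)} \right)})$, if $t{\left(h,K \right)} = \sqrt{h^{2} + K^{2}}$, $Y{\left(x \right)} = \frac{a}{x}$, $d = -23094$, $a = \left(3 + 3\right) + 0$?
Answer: $23094 - \frac{3 \sqrt{65}}{4} \approx 23088.0$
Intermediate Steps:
$a = 6$ ($a = 6 + 0 = 6$)
$Y{\left(x \right)} = \frac{6}{x}$
$t{\left(h,K \right)} = \sqrt{K^{2} + h^{2}}$
$- (d + t{\left(6,Y{\left(-8 \right)} \right)}) = - (-23094 + \sqrt{\left(\frac{6}{-8}\right)^{2} + 6^{2}}) = - (-23094 + \sqrt{\left(6 \left(- \frac{1}{8}\right)\right)^{2} + 36}) = - (-23094 + \sqrt{\left(- \frac{3}{4}\right)^{2} + 36}) = - (-23094 + \sqrt{\frac{9}{16} + 36}) = - (-23094 + \sqrt{\frac{585}{16}}) = - (-23094 + \frac{3 \sqrt{65}}{4}) = 23094 - \frac{3 \sqrt{65}}{4}$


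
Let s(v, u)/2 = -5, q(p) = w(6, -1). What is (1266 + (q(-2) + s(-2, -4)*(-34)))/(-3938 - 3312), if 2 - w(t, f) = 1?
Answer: -1607/7250 ≈ -0.22166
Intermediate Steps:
w(t, f) = 1 (w(t, f) = 2 - 1*1 = 2 - 1 = 1)
q(p) = 1
s(v, u) = -10 (s(v, u) = 2*(-5) = -10)
(1266 + (q(-2) + s(-2, -4)*(-34)))/(-3938 - 3312) = (1266 + (1 - 10*(-34)))/(-3938 - 3312) = (1266 + (1 + 340))/(-7250) = (1266 + 341)*(-1/7250) = 1607*(-1/7250) = -1607/7250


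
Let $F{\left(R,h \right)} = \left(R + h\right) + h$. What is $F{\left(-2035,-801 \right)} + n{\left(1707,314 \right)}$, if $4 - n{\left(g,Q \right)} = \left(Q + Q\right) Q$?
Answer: $-200825$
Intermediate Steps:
$n{\left(g,Q \right)} = 4 - 2 Q^{2}$ ($n{\left(g,Q \right)} = 4 - \left(Q + Q\right) Q = 4 - 2 Q Q = 4 - 2 Q^{2}$)
$F{\left(R,h \right)} = R + 2 h$
$F{\left(-2035,-801 \right)} + n{\left(1707,314 \right)} = \left(-2035 + 2 \left(-801\right)\right) + \left(4 - 2 \cdot 314^{2}\right) = \left(-2035 - 1602\right) + \left(4 - 197192\right) = -3637 + \left(4 - 197192\right) = -3637 - 197188 = -200825$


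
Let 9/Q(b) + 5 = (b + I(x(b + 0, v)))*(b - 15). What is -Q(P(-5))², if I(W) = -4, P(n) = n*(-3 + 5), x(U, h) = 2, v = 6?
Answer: -9/13225 ≈ -0.00068053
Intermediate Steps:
P(n) = 2*n (P(n) = n*2 = 2*n)
Q(b) = 9/(-5 + (-15 + b)*(-4 + b)) (Q(b) = 9/(-5 + (b - 4)*(b - 15)) = 9/(-5 + (-4 + b)*(-15 + b)) = 9/(-5 + (-15 + b)*(-4 + b)))
-Q(P(-5))² = -(9/(55 + (2*(-5))² - 38*(-5)))² = -(9/(55 + (-10)² - 19*(-10)))² = -(9/(55 + 100 + 190))² = -(9/345)² = -(9*(1/345))² = -(3/115)² = -1*9/13225 = -9/13225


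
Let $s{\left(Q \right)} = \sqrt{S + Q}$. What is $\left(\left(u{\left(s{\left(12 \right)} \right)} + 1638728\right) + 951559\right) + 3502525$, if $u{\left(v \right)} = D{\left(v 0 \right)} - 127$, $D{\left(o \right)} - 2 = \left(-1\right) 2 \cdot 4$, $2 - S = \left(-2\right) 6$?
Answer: $6092679$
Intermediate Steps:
$S = 14$ ($S = 2 - \left(-2\right) 6 = 2 - -12 = 2 + 12 = 14$)
$s{\left(Q \right)} = \sqrt{14 + Q}$
$D{\left(o \right)} = -6$ ($D{\left(o \right)} = 2 + \left(-1\right) 2 \cdot 4 = 2 - 8 = -6$)
$u{\left(v \right)} = -133$ ($u{\left(v \right)} = -6 - 127 = -133$)
$\left(\left(u{\left(s{\left(12 \right)} \right)} + 1638728\right) + 951559\right) + 3502525 = \left(\left(-133 + 1638728\right) + 951559\right) + 3502525 = \left(1638595 + 951559\right) + 3502525 = 2590154 + 3502525 = 6092679$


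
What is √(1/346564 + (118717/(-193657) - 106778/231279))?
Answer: 13*I*√383045105092397469389080874931/7761092374258446 ≈ 1.0367*I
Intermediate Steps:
√(1/346564 + (118717/(-193657) - 106778/231279)) = √(1/346564 + (118717*(-1/193657) - 106778*1/231279)) = √(1/346564 + (-118717/193657 - 106778/231279)) = √(1/346564 - 48135056189/44788797303) = √(-16681832824287293/15522184748516892) = 13*I*√383045105092397469389080874931/7761092374258446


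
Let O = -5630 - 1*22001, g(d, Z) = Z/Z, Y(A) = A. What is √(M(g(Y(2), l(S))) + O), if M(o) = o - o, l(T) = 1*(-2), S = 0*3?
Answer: I*√27631 ≈ 166.23*I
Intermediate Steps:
S = 0
l(T) = -2
g(d, Z) = 1
M(o) = 0
O = -27631 (O = -5630 - 22001 = -27631)
√(M(g(Y(2), l(S))) + O) = √(0 - 27631) = √(-27631) = I*√27631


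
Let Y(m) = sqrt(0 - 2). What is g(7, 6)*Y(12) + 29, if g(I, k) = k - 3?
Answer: 29 + 3*I*sqrt(2) ≈ 29.0 + 4.2426*I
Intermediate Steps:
Y(m) = I*sqrt(2) (Y(m) = sqrt(-2) = I*sqrt(2))
g(I, k) = -3 + k
g(7, 6)*Y(12) + 29 = (-3 + 6)*(I*sqrt(2)) + 29 = 3*(I*sqrt(2)) + 29 = 3*I*sqrt(2) + 29 = 29 + 3*I*sqrt(2)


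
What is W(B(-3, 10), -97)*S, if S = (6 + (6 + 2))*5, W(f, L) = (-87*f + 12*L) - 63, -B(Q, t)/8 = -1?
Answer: -134610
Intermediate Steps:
B(Q, t) = 8 (B(Q, t) = -8*(-1) = 8)
W(f, L) = -63 - 87*f + 12*L
S = 70 (S = (6 + 8)*5 = 14*5 = 70)
W(B(-3, 10), -97)*S = (-63 - 87*8 + 12*(-97))*70 = (-63 - 696 - 1164)*70 = -1923*70 = -134610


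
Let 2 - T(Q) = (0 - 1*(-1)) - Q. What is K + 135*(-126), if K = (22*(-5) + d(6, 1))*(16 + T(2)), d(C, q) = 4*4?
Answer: -18796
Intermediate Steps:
d(C, q) = 16
T(Q) = 1 + Q (T(Q) = 2 - ((0 - 1*(-1)) - Q) = 2 - ((0 + 1) - Q) = 2 - (1 - Q) = 2 + (-1 + Q) = 1 + Q)
K = -1786 (K = (22*(-5) + 16)*(16 + (1 + 2)) = (-110 + 16)*(16 + 3) = -94*19 = -1786)
K + 135*(-126) = -1786 + 135*(-126) = -1786 - 17010 = -18796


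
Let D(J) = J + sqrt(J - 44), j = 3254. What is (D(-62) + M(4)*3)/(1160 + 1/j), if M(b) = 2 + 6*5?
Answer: 110636/3774641 + 3254*I*sqrt(106)/3774641 ≈ 0.02931 + 0.0088755*I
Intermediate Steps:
M(b) = 32 (M(b) = 2 + 30 = 32)
D(J) = J + sqrt(-44 + J)
(D(-62) + M(4)*3)/(1160 + 1/j) = ((-62 + sqrt(-44 - 62)) + 32*3)/(1160 + 1/3254) = ((-62 + sqrt(-106)) + 96)/(1160 + 1/3254) = ((-62 + I*sqrt(106)) + 96)/(3774641/3254) = (34 + I*sqrt(106))*(3254/3774641) = 110636/3774641 + 3254*I*sqrt(106)/3774641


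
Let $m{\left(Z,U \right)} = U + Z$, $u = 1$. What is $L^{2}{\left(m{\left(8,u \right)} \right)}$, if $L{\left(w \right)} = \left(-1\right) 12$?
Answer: $144$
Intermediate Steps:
$L{\left(w \right)} = -12$
$L^{2}{\left(m{\left(8,u \right)} \right)} = \left(-12\right)^{2} = 144$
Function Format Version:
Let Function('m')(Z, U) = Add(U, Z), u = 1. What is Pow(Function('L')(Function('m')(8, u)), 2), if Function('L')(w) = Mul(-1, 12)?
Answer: 144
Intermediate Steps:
Function('L')(w) = -12
Pow(Function('L')(Function('m')(8, u)), 2) = Pow(-12, 2) = 144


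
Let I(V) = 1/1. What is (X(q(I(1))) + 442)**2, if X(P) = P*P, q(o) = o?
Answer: 196249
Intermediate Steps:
I(V) = 1
X(P) = P**2
(X(q(I(1))) + 442)**2 = (1**2 + 442)**2 = (1 + 442)**2 = 443**2 = 196249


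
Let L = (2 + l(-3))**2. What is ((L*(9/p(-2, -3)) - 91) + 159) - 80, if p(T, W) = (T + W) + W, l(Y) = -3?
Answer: -105/8 ≈ -13.125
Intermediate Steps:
p(T, W) = T + 2*W
L = 1 (L = (2 - 3)**2 = (-1)**2 = 1)
((L*(9/p(-2, -3)) - 91) + 159) - 80 = ((1*(9/(-2 + 2*(-3))) - 91) + 159) - 80 = ((1*(9/(-2 - 6)) - 91) + 159) - 80 = ((1*(9/(-8)) - 91) + 159) - 80 = ((1*(9*(-1/8)) - 91) + 159) - 80 = ((1*(-9/8) - 91) + 159) - 80 = ((-9/8 - 91) + 159) - 80 = (-737/8 + 159) - 80 = 535/8 - 80 = -105/8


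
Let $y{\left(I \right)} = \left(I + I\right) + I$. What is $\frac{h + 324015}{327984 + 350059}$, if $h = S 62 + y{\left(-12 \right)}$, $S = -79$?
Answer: $\frac{319081}{678043} \approx 0.47059$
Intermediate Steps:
$y{\left(I \right)} = 3 I$ ($y{\left(I \right)} = 2 I + I = 3 I$)
$h = -4934$ ($h = \left(-79\right) 62 + 3 \left(-12\right) = -4898 - 36 = -4934$)
$\frac{h + 324015}{327984 + 350059} = \frac{-4934 + 324015}{327984 + 350059} = \frac{319081}{678043}$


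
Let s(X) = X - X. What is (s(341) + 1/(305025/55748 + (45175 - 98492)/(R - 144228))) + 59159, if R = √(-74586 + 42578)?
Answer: 332884669372213005276499/5626932606179836793 - 845411626708*I*√8002/5626932606179836793 ≈ 59159.0 - 1.344e-5*I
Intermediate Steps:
s(X) = 0
R = 2*I*√8002 (R = √(-32008) = 2*I*√8002 ≈ 178.91*I)
(s(341) + 1/(305025/55748 + (45175 - 98492)/(R - 144228))) + 59159 = (0 + 1/(305025/55748 + (45175 - 98492)/(2*I*√8002 - 144228))) + 59159 = (0 + 1/(305025*(1/55748) - 53317/(-144228 + 2*I*√8002))) + 59159 = (0 + 1/(43575/7964 - 53317/(-144228 + 2*I*√8002))) + 59159 = 1/(43575/7964 - 53317/(-144228 + 2*I*√8002)) + 59159 = 59159 + 1/(43575/7964 - 53317/(-144228 + 2*I*√8002))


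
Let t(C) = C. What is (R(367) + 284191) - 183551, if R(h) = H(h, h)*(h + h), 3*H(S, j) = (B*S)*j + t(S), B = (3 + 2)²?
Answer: 2472114448/3 ≈ 8.2404e+8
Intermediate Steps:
B = 25 (B = 5² = 25)
H(S, j) = S/3 + 25*S*j/3 (H(S, j) = ((25*S)*j + S)/3 = (25*S*j + S)/3 = (S + 25*S*j)/3 = S/3 + 25*S*j/3)
R(h) = 2*h²*(1 + 25*h)/3 (R(h) = (h*(1 + 25*h)/3)*(h + h) = (h*(1 + 25*h)/3)*(2*h) = 2*h²*(1 + 25*h)/3)
(R(367) + 284191) - 183551 = ((⅔)*367²*(1 + 25*367) + 284191) - 183551 = ((⅔)*134689*(1 + 9175) + 284191) - 183551 = ((⅔)*134689*9176 + 284191) - 183551 = (2471812528/3 + 284191) - 183551 = 2472665101/3 - 183551 = 2472114448/3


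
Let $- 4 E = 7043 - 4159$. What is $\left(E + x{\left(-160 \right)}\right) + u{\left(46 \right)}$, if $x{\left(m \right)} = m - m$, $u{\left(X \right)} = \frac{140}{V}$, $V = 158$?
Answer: $- \frac{56889}{79} \approx -720.11$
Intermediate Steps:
$u{\left(X \right)} = \frac{70}{79}$ ($u{\left(X \right)} = \frac{140}{158} = 140 \cdot \frac{1}{158} = \frac{70}{79}$)
$x{\left(m \right)} = 0$
$E = -721$ ($E = - \frac{7043 - 4159}{4} = \left(- \frac{1}{4}\right) 2884 = -721$)
$\left(E + x{\left(-160 \right)}\right) + u{\left(46 \right)} = \left(-721 + 0\right) + \frac{70}{79} = -721 + \frac{70}{79} = - \frac{56889}{79}$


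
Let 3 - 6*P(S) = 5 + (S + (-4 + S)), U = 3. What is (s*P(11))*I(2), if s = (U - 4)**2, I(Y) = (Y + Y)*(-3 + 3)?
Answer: 0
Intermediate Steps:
I(Y) = 0 (I(Y) = (2*Y)*0 = 0)
P(S) = 1/3 - S/3 (P(S) = 1/2 - (5 + (S + (-4 + S)))/6 = 1/2 - (5 + (-4 + 2*S))/6 = 1/2 - (1 + 2*S)/6 = 1/2 + (-1/6 - S/3) = 1/3 - S/3)
s = 1 (s = (3 - 4)**2 = (-1)**2 = 1)
(s*P(11))*I(2) = (1*(1/3 - 1/3*11))*0 = (1*(1/3 - 11/3))*0 = (1*(-10/3))*0 = -10/3*0 = 0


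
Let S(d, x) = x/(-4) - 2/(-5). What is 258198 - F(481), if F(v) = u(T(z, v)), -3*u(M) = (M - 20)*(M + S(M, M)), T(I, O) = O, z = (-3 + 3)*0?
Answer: 18821683/60 ≈ 3.1369e+5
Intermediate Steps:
z = 0 (z = 0*0 = 0)
S(d, x) = ⅖ - x/4 (S(d, x) = x*(-¼) - 2*(-⅕) = -x/4 + ⅖ = ⅖ - x/4)
u(M) = -(-20 + M)*(⅖ + 3*M/4)/3 (u(M) = -(M - 20)*(M + (⅖ - M/4))/3 = -(-20 + M)*(⅖ + 3*M/4)/3)
F(v) = 8/3 - v²/4 + 73*v/15
258198 - F(481) = 258198 - (8/3 - ¼*481² + (73/15)*481) = 258198 - (8/3 - ¼*231361 + 35113/15) = 258198 - (8/3 - 231361/4 + 35113/15) = 258198 - 1*(-3329803/60) = 258198 + 3329803/60 = 18821683/60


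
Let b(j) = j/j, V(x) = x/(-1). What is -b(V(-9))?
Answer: -1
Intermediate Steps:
V(x) = -x (V(x) = x*(-1) = -x)
b(j) = 1
-b(V(-9)) = -1*1 = -1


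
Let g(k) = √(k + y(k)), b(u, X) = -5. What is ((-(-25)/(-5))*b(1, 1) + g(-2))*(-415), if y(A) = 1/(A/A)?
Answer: -10375 - 415*I ≈ -10375.0 - 415.0*I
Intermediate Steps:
y(A) = 1 (y(A) = 1/1 = 1)
g(k) = √(1 + k) (g(k) = √(k + 1) = √(1 + k))
((-(-25)/(-5))*b(1, 1) + g(-2))*(-415) = (-(-25)/(-5)*(-5) + √(1 - 2))*(-415) = (-(-25)*(-1)/5*(-5) + √(-1))*(-415) = (-5*1*(-5) + I)*(-415) = (-5*(-5) + I)*(-415) = (25 + I)*(-415) = -10375 - 415*I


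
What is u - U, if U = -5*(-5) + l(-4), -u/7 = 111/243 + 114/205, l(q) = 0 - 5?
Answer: -449833/16605 ≈ -27.090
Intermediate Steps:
l(q) = -5
u = -117733/16605 (u = -7*(111/243 + 114/205) = -7*(111*(1/243) + 114*(1/205)) = -7*(37/81 + 114/205) = -7*16819/16605 = -117733/16605 ≈ -7.0902)
U = 20 (U = -5*(-5) - 5 = 25 - 5 = 20)
u - U = -117733/16605 - 1*20 = -117733/16605 - 20 = -449833/16605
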